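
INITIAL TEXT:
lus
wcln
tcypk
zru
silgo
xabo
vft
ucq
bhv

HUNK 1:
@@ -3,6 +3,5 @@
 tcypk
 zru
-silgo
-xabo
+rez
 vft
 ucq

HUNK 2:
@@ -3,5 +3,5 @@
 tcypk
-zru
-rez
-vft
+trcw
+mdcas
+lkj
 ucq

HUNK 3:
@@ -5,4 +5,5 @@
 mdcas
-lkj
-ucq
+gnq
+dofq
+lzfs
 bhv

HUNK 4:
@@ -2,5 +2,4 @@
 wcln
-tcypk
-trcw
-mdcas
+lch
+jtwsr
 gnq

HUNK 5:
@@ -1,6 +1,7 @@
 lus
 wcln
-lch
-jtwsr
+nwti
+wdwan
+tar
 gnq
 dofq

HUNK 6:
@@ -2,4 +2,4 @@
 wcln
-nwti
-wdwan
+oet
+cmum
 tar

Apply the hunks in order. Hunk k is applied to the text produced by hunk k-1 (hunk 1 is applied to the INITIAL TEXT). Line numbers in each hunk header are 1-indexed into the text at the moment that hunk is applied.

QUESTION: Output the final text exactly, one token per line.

Hunk 1: at line 3 remove [silgo,xabo] add [rez] -> 8 lines: lus wcln tcypk zru rez vft ucq bhv
Hunk 2: at line 3 remove [zru,rez,vft] add [trcw,mdcas,lkj] -> 8 lines: lus wcln tcypk trcw mdcas lkj ucq bhv
Hunk 3: at line 5 remove [lkj,ucq] add [gnq,dofq,lzfs] -> 9 lines: lus wcln tcypk trcw mdcas gnq dofq lzfs bhv
Hunk 4: at line 2 remove [tcypk,trcw,mdcas] add [lch,jtwsr] -> 8 lines: lus wcln lch jtwsr gnq dofq lzfs bhv
Hunk 5: at line 1 remove [lch,jtwsr] add [nwti,wdwan,tar] -> 9 lines: lus wcln nwti wdwan tar gnq dofq lzfs bhv
Hunk 6: at line 2 remove [nwti,wdwan] add [oet,cmum] -> 9 lines: lus wcln oet cmum tar gnq dofq lzfs bhv

Answer: lus
wcln
oet
cmum
tar
gnq
dofq
lzfs
bhv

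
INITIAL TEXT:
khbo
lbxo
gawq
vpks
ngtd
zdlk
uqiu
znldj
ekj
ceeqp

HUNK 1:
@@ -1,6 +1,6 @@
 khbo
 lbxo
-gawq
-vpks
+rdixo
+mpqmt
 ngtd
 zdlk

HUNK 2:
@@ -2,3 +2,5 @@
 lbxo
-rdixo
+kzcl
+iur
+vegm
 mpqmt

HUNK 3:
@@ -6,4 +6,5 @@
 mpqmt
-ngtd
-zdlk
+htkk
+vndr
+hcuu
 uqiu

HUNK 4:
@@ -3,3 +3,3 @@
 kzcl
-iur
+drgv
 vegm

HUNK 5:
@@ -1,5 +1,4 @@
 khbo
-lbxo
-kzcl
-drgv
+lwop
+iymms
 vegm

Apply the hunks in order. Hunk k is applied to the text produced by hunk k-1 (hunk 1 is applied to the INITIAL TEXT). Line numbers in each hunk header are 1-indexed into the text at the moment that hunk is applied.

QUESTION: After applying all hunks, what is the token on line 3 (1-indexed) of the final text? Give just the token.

Answer: iymms

Derivation:
Hunk 1: at line 1 remove [gawq,vpks] add [rdixo,mpqmt] -> 10 lines: khbo lbxo rdixo mpqmt ngtd zdlk uqiu znldj ekj ceeqp
Hunk 2: at line 2 remove [rdixo] add [kzcl,iur,vegm] -> 12 lines: khbo lbxo kzcl iur vegm mpqmt ngtd zdlk uqiu znldj ekj ceeqp
Hunk 3: at line 6 remove [ngtd,zdlk] add [htkk,vndr,hcuu] -> 13 lines: khbo lbxo kzcl iur vegm mpqmt htkk vndr hcuu uqiu znldj ekj ceeqp
Hunk 4: at line 3 remove [iur] add [drgv] -> 13 lines: khbo lbxo kzcl drgv vegm mpqmt htkk vndr hcuu uqiu znldj ekj ceeqp
Hunk 5: at line 1 remove [lbxo,kzcl,drgv] add [lwop,iymms] -> 12 lines: khbo lwop iymms vegm mpqmt htkk vndr hcuu uqiu znldj ekj ceeqp
Final line 3: iymms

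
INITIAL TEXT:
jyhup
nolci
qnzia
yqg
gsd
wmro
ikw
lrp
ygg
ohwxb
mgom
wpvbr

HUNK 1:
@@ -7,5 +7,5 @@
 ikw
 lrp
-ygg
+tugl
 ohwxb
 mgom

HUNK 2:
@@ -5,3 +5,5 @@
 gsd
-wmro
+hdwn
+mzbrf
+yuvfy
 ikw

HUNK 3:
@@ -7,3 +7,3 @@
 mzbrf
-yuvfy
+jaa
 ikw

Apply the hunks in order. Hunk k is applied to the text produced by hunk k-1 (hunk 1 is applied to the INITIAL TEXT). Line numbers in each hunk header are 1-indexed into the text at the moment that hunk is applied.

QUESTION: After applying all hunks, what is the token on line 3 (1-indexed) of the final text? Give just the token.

Answer: qnzia

Derivation:
Hunk 1: at line 7 remove [ygg] add [tugl] -> 12 lines: jyhup nolci qnzia yqg gsd wmro ikw lrp tugl ohwxb mgom wpvbr
Hunk 2: at line 5 remove [wmro] add [hdwn,mzbrf,yuvfy] -> 14 lines: jyhup nolci qnzia yqg gsd hdwn mzbrf yuvfy ikw lrp tugl ohwxb mgom wpvbr
Hunk 3: at line 7 remove [yuvfy] add [jaa] -> 14 lines: jyhup nolci qnzia yqg gsd hdwn mzbrf jaa ikw lrp tugl ohwxb mgom wpvbr
Final line 3: qnzia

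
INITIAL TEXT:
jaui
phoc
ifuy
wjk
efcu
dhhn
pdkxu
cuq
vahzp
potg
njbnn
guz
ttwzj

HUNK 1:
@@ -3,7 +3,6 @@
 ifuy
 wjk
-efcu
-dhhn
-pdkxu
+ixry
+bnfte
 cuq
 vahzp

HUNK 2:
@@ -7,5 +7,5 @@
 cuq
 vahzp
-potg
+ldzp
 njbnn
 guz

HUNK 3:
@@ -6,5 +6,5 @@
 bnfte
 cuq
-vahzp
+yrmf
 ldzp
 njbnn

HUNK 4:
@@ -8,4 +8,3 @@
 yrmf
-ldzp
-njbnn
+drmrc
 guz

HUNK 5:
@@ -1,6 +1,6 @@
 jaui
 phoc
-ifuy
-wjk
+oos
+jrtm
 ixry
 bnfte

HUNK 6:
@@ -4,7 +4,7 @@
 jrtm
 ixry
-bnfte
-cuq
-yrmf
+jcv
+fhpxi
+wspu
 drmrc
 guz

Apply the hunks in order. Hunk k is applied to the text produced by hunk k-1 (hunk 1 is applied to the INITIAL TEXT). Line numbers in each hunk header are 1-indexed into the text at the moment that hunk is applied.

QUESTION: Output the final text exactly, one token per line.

Answer: jaui
phoc
oos
jrtm
ixry
jcv
fhpxi
wspu
drmrc
guz
ttwzj

Derivation:
Hunk 1: at line 3 remove [efcu,dhhn,pdkxu] add [ixry,bnfte] -> 12 lines: jaui phoc ifuy wjk ixry bnfte cuq vahzp potg njbnn guz ttwzj
Hunk 2: at line 7 remove [potg] add [ldzp] -> 12 lines: jaui phoc ifuy wjk ixry bnfte cuq vahzp ldzp njbnn guz ttwzj
Hunk 3: at line 6 remove [vahzp] add [yrmf] -> 12 lines: jaui phoc ifuy wjk ixry bnfte cuq yrmf ldzp njbnn guz ttwzj
Hunk 4: at line 8 remove [ldzp,njbnn] add [drmrc] -> 11 lines: jaui phoc ifuy wjk ixry bnfte cuq yrmf drmrc guz ttwzj
Hunk 5: at line 1 remove [ifuy,wjk] add [oos,jrtm] -> 11 lines: jaui phoc oos jrtm ixry bnfte cuq yrmf drmrc guz ttwzj
Hunk 6: at line 4 remove [bnfte,cuq,yrmf] add [jcv,fhpxi,wspu] -> 11 lines: jaui phoc oos jrtm ixry jcv fhpxi wspu drmrc guz ttwzj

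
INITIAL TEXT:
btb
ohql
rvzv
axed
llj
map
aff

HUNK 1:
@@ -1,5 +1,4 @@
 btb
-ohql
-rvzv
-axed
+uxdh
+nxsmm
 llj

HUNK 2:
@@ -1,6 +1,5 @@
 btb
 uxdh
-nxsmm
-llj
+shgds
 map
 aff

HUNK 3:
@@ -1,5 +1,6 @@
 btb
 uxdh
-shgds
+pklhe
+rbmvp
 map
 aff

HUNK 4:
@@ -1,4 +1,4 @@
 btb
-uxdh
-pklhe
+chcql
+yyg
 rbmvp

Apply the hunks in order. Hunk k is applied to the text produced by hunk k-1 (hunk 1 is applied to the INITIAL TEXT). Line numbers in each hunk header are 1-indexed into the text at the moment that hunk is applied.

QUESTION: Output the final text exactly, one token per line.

Answer: btb
chcql
yyg
rbmvp
map
aff

Derivation:
Hunk 1: at line 1 remove [ohql,rvzv,axed] add [uxdh,nxsmm] -> 6 lines: btb uxdh nxsmm llj map aff
Hunk 2: at line 1 remove [nxsmm,llj] add [shgds] -> 5 lines: btb uxdh shgds map aff
Hunk 3: at line 1 remove [shgds] add [pklhe,rbmvp] -> 6 lines: btb uxdh pklhe rbmvp map aff
Hunk 4: at line 1 remove [uxdh,pklhe] add [chcql,yyg] -> 6 lines: btb chcql yyg rbmvp map aff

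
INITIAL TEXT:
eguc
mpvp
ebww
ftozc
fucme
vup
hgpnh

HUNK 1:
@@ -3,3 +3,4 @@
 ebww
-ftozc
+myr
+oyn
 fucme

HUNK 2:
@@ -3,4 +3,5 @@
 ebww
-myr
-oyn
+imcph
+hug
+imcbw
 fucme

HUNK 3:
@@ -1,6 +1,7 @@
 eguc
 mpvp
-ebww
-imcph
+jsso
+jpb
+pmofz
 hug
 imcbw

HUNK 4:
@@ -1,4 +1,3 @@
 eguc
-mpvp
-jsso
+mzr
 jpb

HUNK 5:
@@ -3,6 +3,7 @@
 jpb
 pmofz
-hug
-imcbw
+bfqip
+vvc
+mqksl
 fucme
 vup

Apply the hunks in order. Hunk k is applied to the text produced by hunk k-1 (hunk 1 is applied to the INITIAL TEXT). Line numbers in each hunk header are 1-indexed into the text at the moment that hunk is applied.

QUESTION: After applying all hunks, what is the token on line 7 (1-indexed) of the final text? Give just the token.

Hunk 1: at line 3 remove [ftozc] add [myr,oyn] -> 8 lines: eguc mpvp ebww myr oyn fucme vup hgpnh
Hunk 2: at line 3 remove [myr,oyn] add [imcph,hug,imcbw] -> 9 lines: eguc mpvp ebww imcph hug imcbw fucme vup hgpnh
Hunk 3: at line 1 remove [ebww,imcph] add [jsso,jpb,pmofz] -> 10 lines: eguc mpvp jsso jpb pmofz hug imcbw fucme vup hgpnh
Hunk 4: at line 1 remove [mpvp,jsso] add [mzr] -> 9 lines: eguc mzr jpb pmofz hug imcbw fucme vup hgpnh
Hunk 5: at line 3 remove [hug,imcbw] add [bfqip,vvc,mqksl] -> 10 lines: eguc mzr jpb pmofz bfqip vvc mqksl fucme vup hgpnh
Final line 7: mqksl

Answer: mqksl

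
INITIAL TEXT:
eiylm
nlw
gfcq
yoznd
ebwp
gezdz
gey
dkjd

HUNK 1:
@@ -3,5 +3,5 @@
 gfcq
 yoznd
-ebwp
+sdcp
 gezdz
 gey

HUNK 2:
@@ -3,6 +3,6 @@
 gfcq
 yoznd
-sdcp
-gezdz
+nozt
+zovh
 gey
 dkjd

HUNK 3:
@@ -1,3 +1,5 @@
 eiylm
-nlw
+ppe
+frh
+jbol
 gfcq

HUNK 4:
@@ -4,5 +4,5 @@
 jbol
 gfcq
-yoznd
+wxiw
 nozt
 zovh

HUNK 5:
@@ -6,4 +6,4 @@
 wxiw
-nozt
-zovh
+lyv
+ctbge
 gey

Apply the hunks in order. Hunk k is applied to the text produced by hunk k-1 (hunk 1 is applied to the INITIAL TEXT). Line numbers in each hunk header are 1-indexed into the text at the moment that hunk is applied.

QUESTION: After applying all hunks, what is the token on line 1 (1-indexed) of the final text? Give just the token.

Hunk 1: at line 3 remove [ebwp] add [sdcp] -> 8 lines: eiylm nlw gfcq yoznd sdcp gezdz gey dkjd
Hunk 2: at line 3 remove [sdcp,gezdz] add [nozt,zovh] -> 8 lines: eiylm nlw gfcq yoznd nozt zovh gey dkjd
Hunk 3: at line 1 remove [nlw] add [ppe,frh,jbol] -> 10 lines: eiylm ppe frh jbol gfcq yoznd nozt zovh gey dkjd
Hunk 4: at line 4 remove [yoznd] add [wxiw] -> 10 lines: eiylm ppe frh jbol gfcq wxiw nozt zovh gey dkjd
Hunk 5: at line 6 remove [nozt,zovh] add [lyv,ctbge] -> 10 lines: eiylm ppe frh jbol gfcq wxiw lyv ctbge gey dkjd
Final line 1: eiylm

Answer: eiylm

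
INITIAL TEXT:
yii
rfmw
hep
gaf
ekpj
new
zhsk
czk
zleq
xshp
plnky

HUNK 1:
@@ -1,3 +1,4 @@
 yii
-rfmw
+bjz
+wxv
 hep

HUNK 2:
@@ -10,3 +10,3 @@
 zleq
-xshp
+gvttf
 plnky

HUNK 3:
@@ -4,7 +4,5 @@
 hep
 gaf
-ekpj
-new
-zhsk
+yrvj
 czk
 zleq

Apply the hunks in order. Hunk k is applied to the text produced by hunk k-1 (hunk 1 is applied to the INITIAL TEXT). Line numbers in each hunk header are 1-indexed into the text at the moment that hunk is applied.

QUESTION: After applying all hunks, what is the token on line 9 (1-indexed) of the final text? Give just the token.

Answer: gvttf

Derivation:
Hunk 1: at line 1 remove [rfmw] add [bjz,wxv] -> 12 lines: yii bjz wxv hep gaf ekpj new zhsk czk zleq xshp plnky
Hunk 2: at line 10 remove [xshp] add [gvttf] -> 12 lines: yii bjz wxv hep gaf ekpj new zhsk czk zleq gvttf plnky
Hunk 3: at line 4 remove [ekpj,new,zhsk] add [yrvj] -> 10 lines: yii bjz wxv hep gaf yrvj czk zleq gvttf plnky
Final line 9: gvttf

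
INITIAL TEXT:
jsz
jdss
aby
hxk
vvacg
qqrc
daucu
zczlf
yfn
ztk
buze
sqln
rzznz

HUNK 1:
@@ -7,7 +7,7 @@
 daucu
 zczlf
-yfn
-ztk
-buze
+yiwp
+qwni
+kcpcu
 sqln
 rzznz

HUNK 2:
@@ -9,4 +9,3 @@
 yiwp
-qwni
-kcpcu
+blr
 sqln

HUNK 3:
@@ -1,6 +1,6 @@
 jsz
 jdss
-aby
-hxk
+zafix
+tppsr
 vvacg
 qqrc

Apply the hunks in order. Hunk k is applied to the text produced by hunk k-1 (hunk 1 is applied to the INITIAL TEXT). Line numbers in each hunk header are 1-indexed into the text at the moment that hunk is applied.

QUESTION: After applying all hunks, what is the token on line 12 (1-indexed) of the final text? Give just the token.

Answer: rzznz

Derivation:
Hunk 1: at line 7 remove [yfn,ztk,buze] add [yiwp,qwni,kcpcu] -> 13 lines: jsz jdss aby hxk vvacg qqrc daucu zczlf yiwp qwni kcpcu sqln rzznz
Hunk 2: at line 9 remove [qwni,kcpcu] add [blr] -> 12 lines: jsz jdss aby hxk vvacg qqrc daucu zczlf yiwp blr sqln rzznz
Hunk 3: at line 1 remove [aby,hxk] add [zafix,tppsr] -> 12 lines: jsz jdss zafix tppsr vvacg qqrc daucu zczlf yiwp blr sqln rzznz
Final line 12: rzznz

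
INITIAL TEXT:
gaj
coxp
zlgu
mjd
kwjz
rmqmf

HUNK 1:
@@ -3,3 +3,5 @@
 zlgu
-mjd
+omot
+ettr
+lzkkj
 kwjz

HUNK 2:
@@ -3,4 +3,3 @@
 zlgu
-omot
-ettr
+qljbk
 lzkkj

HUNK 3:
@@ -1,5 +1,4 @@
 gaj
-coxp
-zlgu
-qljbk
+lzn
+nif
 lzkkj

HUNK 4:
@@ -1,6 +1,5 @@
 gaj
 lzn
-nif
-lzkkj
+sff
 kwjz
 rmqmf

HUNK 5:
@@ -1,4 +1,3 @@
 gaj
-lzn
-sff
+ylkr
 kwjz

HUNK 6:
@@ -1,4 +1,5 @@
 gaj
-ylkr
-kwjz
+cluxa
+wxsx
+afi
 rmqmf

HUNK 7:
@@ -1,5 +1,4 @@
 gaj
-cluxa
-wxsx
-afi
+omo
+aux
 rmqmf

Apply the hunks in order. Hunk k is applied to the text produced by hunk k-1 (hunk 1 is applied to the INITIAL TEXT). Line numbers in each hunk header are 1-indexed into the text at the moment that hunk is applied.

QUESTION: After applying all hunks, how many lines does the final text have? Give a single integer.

Answer: 4

Derivation:
Hunk 1: at line 3 remove [mjd] add [omot,ettr,lzkkj] -> 8 lines: gaj coxp zlgu omot ettr lzkkj kwjz rmqmf
Hunk 2: at line 3 remove [omot,ettr] add [qljbk] -> 7 lines: gaj coxp zlgu qljbk lzkkj kwjz rmqmf
Hunk 3: at line 1 remove [coxp,zlgu,qljbk] add [lzn,nif] -> 6 lines: gaj lzn nif lzkkj kwjz rmqmf
Hunk 4: at line 1 remove [nif,lzkkj] add [sff] -> 5 lines: gaj lzn sff kwjz rmqmf
Hunk 5: at line 1 remove [lzn,sff] add [ylkr] -> 4 lines: gaj ylkr kwjz rmqmf
Hunk 6: at line 1 remove [ylkr,kwjz] add [cluxa,wxsx,afi] -> 5 lines: gaj cluxa wxsx afi rmqmf
Hunk 7: at line 1 remove [cluxa,wxsx,afi] add [omo,aux] -> 4 lines: gaj omo aux rmqmf
Final line count: 4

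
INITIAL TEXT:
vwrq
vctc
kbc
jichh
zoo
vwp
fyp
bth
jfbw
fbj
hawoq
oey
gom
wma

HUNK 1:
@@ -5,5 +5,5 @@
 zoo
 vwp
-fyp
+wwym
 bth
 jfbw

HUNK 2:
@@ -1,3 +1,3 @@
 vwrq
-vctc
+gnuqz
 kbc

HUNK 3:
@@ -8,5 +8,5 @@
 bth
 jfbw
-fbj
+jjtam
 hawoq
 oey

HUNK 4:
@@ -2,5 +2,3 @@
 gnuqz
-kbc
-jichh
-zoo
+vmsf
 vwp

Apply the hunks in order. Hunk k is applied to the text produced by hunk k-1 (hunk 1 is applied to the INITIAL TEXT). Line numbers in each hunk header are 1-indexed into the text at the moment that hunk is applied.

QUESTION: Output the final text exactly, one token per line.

Hunk 1: at line 5 remove [fyp] add [wwym] -> 14 lines: vwrq vctc kbc jichh zoo vwp wwym bth jfbw fbj hawoq oey gom wma
Hunk 2: at line 1 remove [vctc] add [gnuqz] -> 14 lines: vwrq gnuqz kbc jichh zoo vwp wwym bth jfbw fbj hawoq oey gom wma
Hunk 3: at line 8 remove [fbj] add [jjtam] -> 14 lines: vwrq gnuqz kbc jichh zoo vwp wwym bth jfbw jjtam hawoq oey gom wma
Hunk 4: at line 2 remove [kbc,jichh,zoo] add [vmsf] -> 12 lines: vwrq gnuqz vmsf vwp wwym bth jfbw jjtam hawoq oey gom wma

Answer: vwrq
gnuqz
vmsf
vwp
wwym
bth
jfbw
jjtam
hawoq
oey
gom
wma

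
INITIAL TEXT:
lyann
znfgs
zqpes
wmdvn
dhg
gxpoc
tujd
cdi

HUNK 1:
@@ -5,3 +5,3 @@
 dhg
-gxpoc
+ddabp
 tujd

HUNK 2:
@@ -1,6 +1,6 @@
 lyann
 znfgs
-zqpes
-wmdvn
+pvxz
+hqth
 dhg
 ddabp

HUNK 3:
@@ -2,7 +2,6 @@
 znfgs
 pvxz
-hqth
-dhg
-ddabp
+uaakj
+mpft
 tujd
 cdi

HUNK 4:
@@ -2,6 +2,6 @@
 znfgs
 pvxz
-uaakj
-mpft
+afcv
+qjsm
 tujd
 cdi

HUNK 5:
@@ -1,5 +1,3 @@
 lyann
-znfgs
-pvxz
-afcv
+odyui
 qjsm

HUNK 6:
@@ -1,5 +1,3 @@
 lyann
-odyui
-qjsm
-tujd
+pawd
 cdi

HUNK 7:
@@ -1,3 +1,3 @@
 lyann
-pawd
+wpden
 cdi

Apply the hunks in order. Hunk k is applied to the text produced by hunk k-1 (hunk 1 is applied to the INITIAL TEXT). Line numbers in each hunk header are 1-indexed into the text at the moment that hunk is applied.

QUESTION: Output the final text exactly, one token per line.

Answer: lyann
wpden
cdi

Derivation:
Hunk 1: at line 5 remove [gxpoc] add [ddabp] -> 8 lines: lyann znfgs zqpes wmdvn dhg ddabp tujd cdi
Hunk 2: at line 1 remove [zqpes,wmdvn] add [pvxz,hqth] -> 8 lines: lyann znfgs pvxz hqth dhg ddabp tujd cdi
Hunk 3: at line 2 remove [hqth,dhg,ddabp] add [uaakj,mpft] -> 7 lines: lyann znfgs pvxz uaakj mpft tujd cdi
Hunk 4: at line 2 remove [uaakj,mpft] add [afcv,qjsm] -> 7 lines: lyann znfgs pvxz afcv qjsm tujd cdi
Hunk 5: at line 1 remove [znfgs,pvxz,afcv] add [odyui] -> 5 lines: lyann odyui qjsm tujd cdi
Hunk 6: at line 1 remove [odyui,qjsm,tujd] add [pawd] -> 3 lines: lyann pawd cdi
Hunk 7: at line 1 remove [pawd] add [wpden] -> 3 lines: lyann wpden cdi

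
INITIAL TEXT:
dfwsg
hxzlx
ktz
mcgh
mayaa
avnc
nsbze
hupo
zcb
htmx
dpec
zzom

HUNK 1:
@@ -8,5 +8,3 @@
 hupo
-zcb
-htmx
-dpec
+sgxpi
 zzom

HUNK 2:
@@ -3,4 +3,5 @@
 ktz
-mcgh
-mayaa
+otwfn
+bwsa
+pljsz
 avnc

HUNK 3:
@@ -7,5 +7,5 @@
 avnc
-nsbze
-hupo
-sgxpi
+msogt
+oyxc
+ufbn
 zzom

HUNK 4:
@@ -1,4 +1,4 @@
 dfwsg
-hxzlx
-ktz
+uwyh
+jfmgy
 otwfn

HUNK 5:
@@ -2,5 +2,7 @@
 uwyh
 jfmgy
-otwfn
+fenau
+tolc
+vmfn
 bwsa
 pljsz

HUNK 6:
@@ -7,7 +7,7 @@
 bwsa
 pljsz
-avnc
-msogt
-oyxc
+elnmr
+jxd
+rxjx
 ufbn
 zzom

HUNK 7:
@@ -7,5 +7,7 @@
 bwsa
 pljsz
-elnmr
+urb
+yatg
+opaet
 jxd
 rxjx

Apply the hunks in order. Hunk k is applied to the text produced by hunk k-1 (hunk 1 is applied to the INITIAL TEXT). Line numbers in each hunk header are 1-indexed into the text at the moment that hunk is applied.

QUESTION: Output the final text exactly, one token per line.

Hunk 1: at line 8 remove [zcb,htmx,dpec] add [sgxpi] -> 10 lines: dfwsg hxzlx ktz mcgh mayaa avnc nsbze hupo sgxpi zzom
Hunk 2: at line 3 remove [mcgh,mayaa] add [otwfn,bwsa,pljsz] -> 11 lines: dfwsg hxzlx ktz otwfn bwsa pljsz avnc nsbze hupo sgxpi zzom
Hunk 3: at line 7 remove [nsbze,hupo,sgxpi] add [msogt,oyxc,ufbn] -> 11 lines: dfwsg hxzlx ktz otwfn bwsa pljsz avnc msogt oyxc ufbn zzom
Hunk 4: at line 1 remove [hxzlx,ktz] add [uwyh,jfmgy] -> 11 lines: dfwsg uwyh jfmgy otwfn bwsa pljsz avnc msogt oyxc ufbn zzom
Hunk 5: at line 2 remove [otwfn] add [fenau,tolc,vmfn] -> 13 lines: dfwsg uwyh jfmgy fenau tolc vmfn bwsa pljsz avnc msogt oyxc ufbn zzom
Hunk 6: at line 7 remove [avnc,msogt,oyxc] add [elnmr,jxd,rxjx] -> 13 lines: dfwsg uwyh jfmgy fenau tolc vmfn bwsa pljsz elnmr jxd rxjx ufbn zzom
Hunk 7: at line 7 remove [elnmr] add [urb,yatg,opaet] -> 15 lines: dfwsg uwyh jfmgy fenau tolc vmfn bwsa pljsz urb yatg opaet jxd rxjx ufbn zzom

Answer: dfwsg
uwyh
jfmgy
fenau
tolc
vmfn
bwsa
pljsz
urb
yatg
opaet
jxd
rxjx
ufbn
zzom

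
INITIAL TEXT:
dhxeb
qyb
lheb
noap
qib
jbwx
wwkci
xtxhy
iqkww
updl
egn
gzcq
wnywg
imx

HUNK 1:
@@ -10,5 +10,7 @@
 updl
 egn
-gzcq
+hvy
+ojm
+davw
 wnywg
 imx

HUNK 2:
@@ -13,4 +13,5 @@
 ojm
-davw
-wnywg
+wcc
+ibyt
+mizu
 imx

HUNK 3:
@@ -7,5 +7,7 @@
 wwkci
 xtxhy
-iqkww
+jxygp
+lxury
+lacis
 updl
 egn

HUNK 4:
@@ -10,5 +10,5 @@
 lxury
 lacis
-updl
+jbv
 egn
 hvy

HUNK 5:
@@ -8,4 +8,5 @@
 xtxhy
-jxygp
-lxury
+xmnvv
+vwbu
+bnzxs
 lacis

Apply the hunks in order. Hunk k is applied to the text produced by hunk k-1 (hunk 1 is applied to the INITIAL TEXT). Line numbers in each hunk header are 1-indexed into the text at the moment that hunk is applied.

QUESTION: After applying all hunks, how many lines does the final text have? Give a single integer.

Answer: 20

Derivation:
Hunk 1: at line 10 remove [gzcq] add [hvy,ojm,davw] -> 16 lines: dhxeb qyb lheb noap qib jbwx wwkci xtxhy iqkww updl egn hvy ojm davw wnywg imx
Hunk 2: at line 13 remove [davw,wnywg] add [wcc,ibyt,mizu] -> 17 lines: dhxeb qyb lheb noap qib jbwx wwkci xtxhy iqkww updl egn hvy ojm wcc ibyt mizu imx
Hunk 3: at line 7 remove [iqkww] add [jxygp,lxury,lacis] -> 19 lines: dhxeb qyb lheb noap qib jbwx wwkci xtxhy jxygp lxury lacis updl egn hvy ojm wcc ibyt mizu imx
Hunk 4: at line 10 remove [updl] add [jbv] -> 19 lines: dhxeb qyb lheb noap qib jbwx wwkci xtxhy jxygp lxury lacis jbv egn hvy ojm wcc ibyt mizu imx
Hunk 5: at line 8 remove [jxygp,lxury] add [xmnvv,vwbu,bnzxs] -> 20 lines: dhxeb qyb lheb noap qib jbwx wwkci xtxhy xmnvv vwbu bnzxs lacis jbv egn hvy ojm wcc ibyt mizu imx
Final line count: 20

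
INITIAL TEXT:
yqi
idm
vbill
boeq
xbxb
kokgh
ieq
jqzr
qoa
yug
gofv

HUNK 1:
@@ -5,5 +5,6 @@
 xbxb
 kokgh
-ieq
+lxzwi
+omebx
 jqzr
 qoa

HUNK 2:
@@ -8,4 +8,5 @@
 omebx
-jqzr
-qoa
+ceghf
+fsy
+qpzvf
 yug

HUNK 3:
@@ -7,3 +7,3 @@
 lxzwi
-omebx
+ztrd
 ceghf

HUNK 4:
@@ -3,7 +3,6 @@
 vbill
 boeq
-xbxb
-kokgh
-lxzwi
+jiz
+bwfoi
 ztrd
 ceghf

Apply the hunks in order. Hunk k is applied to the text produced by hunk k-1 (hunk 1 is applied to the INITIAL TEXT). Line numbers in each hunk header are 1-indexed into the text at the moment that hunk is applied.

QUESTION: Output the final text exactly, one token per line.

Hunk 1: at line 5 remove [ieq] add [lxzwi,omebx] -> 12 lines: yqi idm vbill boeq xbxb kokgh lxzwi omebx jqzr qoa yug gofv
Hunk 2: at line 8 remove [jqzr,qoa] add [ceghf,fsy,qpzvf] -> 13 lines: yqi idm vbill boeq xbxb kokgh lxzwi omebx ceghf fsy qpzvf yug gofv
Hunk 3: at line 7 remove [omebx] add [ztrd] -> 13 lines: yqi idm vbill boeq xbxb kokgh lxzwi ztrd ceghf fsy qpzvf yug gofv
Hunk 4: at line 3 remove [xbxb,kokgh,lxzwi] add [jiz,bwfoi] -> 12 lines: yqi idm vbill boeq jiz bwfoi ztrd ceghf fsy qpzvf yug gofv

Answer: yqi
idm
vbill
boeq
jiz
bwfoi
ztrd
ceghf
fsy
qpzvf
yug
gofv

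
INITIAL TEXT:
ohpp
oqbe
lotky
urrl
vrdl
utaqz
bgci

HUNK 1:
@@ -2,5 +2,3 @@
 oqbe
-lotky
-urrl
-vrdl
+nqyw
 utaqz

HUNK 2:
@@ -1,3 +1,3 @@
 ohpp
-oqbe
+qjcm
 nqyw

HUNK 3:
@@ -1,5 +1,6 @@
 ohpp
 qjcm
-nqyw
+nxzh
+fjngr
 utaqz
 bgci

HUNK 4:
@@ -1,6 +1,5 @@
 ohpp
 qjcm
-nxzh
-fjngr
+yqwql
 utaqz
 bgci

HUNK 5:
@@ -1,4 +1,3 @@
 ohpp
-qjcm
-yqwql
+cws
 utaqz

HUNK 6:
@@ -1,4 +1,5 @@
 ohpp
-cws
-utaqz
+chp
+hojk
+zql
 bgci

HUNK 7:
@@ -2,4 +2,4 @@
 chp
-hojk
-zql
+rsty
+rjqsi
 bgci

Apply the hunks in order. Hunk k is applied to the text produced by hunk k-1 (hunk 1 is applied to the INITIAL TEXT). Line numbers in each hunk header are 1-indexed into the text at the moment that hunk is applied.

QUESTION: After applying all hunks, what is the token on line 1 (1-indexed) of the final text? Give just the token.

Answer: ohpp

Derivation:
Hunk 1: at line 2 remove [lotky,urrl,vrdl] add [nqyw] -> 5 lines: ohpp oqbe nqyw utaqz bgci
Hunk 2: at line 1 remove [oqbe] add [qjcm] -> 5 lines: ohpp qjcm nqyw utaqz bgci
Hunk 3: at line 1 remove [nqyw] add [nxzh,fjngr] -> 6 lines: ohpp qjcm nxzh fjngr utaqz bgci
Hunk 4: at line 1 remove [nxzh,fjngr] add [yqwql] -> 5 lines: ohpp qjcm yqwql utaqz bgci
Hunk 5: at line 1 remove [qjcm,yqwql] add [cws] -> 4 lines: ohpp cws utaqz bgci
Hunk 6: at line 1 remove [cws,utaqz] add [chp,hojk,zql] -> 5 lines: ohpp chp hojk zql bgci
Hunk 7: at line 2 remove [hojk,zql] add [rsty,rjqsi] -> 5 lines: ohpp chp rsty rjqsi bgci
Final line 1: ohpp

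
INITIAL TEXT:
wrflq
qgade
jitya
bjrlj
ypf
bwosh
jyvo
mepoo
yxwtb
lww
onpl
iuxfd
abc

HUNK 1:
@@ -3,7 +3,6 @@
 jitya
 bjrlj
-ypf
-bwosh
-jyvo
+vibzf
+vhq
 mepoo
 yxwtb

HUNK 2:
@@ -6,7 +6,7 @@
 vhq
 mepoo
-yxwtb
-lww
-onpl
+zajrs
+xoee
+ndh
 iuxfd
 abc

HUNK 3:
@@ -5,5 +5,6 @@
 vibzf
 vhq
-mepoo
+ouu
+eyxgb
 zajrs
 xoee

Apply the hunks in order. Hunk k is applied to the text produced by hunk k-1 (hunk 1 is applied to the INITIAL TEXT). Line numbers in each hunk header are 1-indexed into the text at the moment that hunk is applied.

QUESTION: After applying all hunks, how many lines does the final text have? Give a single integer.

Hunk 1: at line 3 remove [ypf,bwosh,jyvo] add [vibzf,vhq] -> 12 lines: wrflq qgade jitya bjrlj vibzf vhq mepoo yxwtb lww onpl iuxfd abc
Hunk 2: at line 6 remove [yxwtb,lww,onpl] add [zajrs,xoee,ndh] -> 12 lines: wrflq qgade jitya bjrlj vibzf vhq mepoo zajrs xoee ndh iuxfd abc
Hunk 3: at line 5 remove [mepoo] add [ouu,eyxgb] -> 13 lines: wrflq qgade jitya bjrlj vibzf vhq ouu eyxgb zajrs xoee ndh iuxfd abc
Final line count: 13

Answer: 13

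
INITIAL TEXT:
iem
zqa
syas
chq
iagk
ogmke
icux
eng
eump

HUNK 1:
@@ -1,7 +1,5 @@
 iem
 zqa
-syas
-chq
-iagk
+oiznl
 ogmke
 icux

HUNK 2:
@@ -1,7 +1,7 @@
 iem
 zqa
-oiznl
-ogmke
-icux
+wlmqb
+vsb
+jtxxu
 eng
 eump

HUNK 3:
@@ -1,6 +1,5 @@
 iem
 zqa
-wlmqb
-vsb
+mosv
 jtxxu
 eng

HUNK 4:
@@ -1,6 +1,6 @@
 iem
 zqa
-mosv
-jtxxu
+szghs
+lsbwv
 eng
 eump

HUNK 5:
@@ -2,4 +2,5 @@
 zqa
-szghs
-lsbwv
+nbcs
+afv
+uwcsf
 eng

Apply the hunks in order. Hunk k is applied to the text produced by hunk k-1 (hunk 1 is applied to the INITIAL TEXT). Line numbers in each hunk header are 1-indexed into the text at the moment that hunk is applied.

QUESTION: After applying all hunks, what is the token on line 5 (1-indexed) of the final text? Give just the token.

Hunk 1: at line 1 remove [syas,chq,iagk] add [oiznl] -> 7 lines: iem zqa oiznl ogmke icux eng eump
Hunk 2: at line 1 remove [oiznl,ogmke,icux] add [wlmqb,vsb,jtxxu] -> 7 lines: iem zqa wlmqb vsb jtxxu eng eump
Hunk 3: at line 1 remove [wlmqb,vsb] add [mosv] -> 6 lines: iem zqa mosv jtxxu eng eump
Hunk 4: at line 1 remove [mosv,jtxxu] add [szghs,lsbwv] -> 6 lines: iem zqa szghs lsbwv eng eump
Hunk 5: at line 2 remove [szghs,lsbwv] add [nbcs,afv,uwcsf] -> 7 lines: iem zqa nbcs afv uwcsf eng eump
Final line 5: uwcsf

Answer: uwcsf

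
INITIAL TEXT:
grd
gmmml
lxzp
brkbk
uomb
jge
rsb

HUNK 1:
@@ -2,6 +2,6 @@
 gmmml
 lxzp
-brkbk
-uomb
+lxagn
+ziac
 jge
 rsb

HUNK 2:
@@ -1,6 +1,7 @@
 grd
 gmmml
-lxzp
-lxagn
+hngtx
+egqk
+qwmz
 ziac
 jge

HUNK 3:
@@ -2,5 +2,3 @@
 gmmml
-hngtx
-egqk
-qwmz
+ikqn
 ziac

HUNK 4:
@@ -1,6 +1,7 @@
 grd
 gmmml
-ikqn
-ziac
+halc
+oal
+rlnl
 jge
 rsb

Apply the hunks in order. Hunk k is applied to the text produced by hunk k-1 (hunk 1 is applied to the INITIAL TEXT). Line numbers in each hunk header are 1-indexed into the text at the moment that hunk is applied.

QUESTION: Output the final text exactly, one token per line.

Hunk 1: at line 2 remove [brkbk,uomb] add [lxagn,ziac] -> 7 lines: grd gmmml lxzp lxagn ziac jge rsb
Hunk 2: at line 1 remove [lxzp,lxagn] add [hngtx,egqk,qwmz] -> 8 lines: grd gmmml hngtx egqk qwmz ziac jge rsb
Hunk 3: at line 2 remove [hngtx,egqk,qwmz] add [ikqn] -> 6 lines: grd gmmml ikqn ziac jge rsb
Hunk 4: at line 1 remove [ikqn,ziac] add [halc,oal,rlnl] -> 7 lines: grd gmmml halc oal rlnl jge rsb

Answer: grd
gmmml
halc
oal
rlnl
jge
rsb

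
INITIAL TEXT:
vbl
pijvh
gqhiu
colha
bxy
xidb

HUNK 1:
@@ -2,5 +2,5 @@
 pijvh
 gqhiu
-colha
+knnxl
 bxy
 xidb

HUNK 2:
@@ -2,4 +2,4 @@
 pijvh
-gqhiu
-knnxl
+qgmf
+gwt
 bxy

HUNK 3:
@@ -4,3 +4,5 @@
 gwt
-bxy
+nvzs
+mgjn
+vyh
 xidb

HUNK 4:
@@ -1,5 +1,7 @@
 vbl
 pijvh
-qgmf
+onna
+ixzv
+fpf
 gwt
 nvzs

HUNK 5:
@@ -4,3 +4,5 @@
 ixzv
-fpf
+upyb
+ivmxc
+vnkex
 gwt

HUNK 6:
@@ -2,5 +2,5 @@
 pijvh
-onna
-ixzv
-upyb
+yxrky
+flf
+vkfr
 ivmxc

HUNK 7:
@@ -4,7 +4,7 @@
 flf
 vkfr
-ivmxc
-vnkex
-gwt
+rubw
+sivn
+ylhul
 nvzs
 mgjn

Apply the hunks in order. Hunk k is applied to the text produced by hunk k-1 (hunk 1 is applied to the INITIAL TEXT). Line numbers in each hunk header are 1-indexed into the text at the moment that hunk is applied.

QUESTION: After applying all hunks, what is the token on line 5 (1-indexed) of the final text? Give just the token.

Hunk 1: at line 2 remove [colha] add [knnxl] -> 6 lines: vbl pijvh gqhiu knnxl bxy xidb
Hunk 2: at line 2 remove [gqhiu,knnxl] add [qgmf,gwt] -> 6 lines: vbl pijvh qgmf gwt bxy xidb
Hunk 3: at line 4 remove [bxy] add [nvzs,mgjn,vyh] -> 8 lines: vbl pijvh qgmf gwt nvzs mgjn vyh xidb
Hunk 4: at line 1 remove [qgmf] add [onna,ixzv,fpf] -> 10 lines: vbl pijvh onna ixzv fpf gwt nvzs mgjn vyh xidb
Hunk 5: at line 4 remove [fpf] add [upyb,ivmxc,vnkex] -> 12 lines: vbl pijvh onna ixzv upyb ivmxc vnkex gwt nvzs mgjn vyh xidb
Hunk 6: at line 2 remove [onna,ixzv,upyb] add [yxrky,flf,vkfr] -> 12 lines: vbl pijvh yxrky flf vkfr ivmxc vnkex gwt nvzs mgjn vyh xidb
Hunk 7: at line 4 remove [ivmxc,vnkex,gwt] add [rubw,sivn,ylhul] -> 12 lines: vbl pijvh yxrky flf vkfr rubw sivn ylhul nvzs mgjn vyh xidb
Final line 5: vkfr

Answer: vkfr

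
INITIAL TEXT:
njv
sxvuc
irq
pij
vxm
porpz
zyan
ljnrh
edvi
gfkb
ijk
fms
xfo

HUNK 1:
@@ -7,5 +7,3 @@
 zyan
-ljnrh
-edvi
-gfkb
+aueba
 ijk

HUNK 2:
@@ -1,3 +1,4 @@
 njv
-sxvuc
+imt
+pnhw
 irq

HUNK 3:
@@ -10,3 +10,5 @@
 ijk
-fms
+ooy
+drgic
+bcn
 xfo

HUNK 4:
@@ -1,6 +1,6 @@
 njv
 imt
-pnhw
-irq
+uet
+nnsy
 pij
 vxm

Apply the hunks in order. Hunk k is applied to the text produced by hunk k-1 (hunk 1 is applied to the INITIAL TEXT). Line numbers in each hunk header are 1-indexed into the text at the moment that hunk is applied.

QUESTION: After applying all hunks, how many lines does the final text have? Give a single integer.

Answer: 14

Derivation:
Hunk 1: at line 7 remove [ljnrh,edvi,gfkb] add [aueba] -> 11 lines: njv sxvuc irq pij vxm porpz zyan aueba ijk fms xfo
Hunk 2: at line 1 remove [sxvuc] add [imt,pnhw] -> 12 lines: njv imt pnhw irq pij vxm porpz zyan aueba ijk fms xfo
Hunk 3: at line 10 remove [fms] add [ooy,drgic,bcn] -> 14 lines: njv imt pnhw irq pij vxm porpz zyan aueba ijk ooy drgic bcn xfo
Hunk 4: at line 1 remove [pnhw,irq] add [uet,nnsy] -> 14 lines: njv imt uet nnsy pij vxm porpz zyan aueba ijk ooy drgic bcn xfo
Final line count: 14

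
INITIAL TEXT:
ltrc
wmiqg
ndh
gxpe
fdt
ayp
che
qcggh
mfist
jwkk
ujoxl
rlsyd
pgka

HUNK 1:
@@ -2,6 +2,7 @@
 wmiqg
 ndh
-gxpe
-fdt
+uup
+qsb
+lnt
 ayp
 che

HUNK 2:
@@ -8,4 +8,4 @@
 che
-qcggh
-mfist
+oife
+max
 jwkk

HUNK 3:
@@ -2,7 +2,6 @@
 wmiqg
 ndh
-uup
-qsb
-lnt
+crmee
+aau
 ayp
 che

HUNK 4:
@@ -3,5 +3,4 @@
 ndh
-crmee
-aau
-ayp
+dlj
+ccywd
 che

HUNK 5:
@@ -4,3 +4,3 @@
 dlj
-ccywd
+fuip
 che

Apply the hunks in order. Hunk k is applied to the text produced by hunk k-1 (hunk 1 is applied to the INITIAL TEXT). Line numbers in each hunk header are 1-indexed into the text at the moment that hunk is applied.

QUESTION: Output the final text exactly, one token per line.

Answer: ltrc
wmiqg
ndh
dlj
fuip
che
oife
max
jwkk
ujoxl
rlsyd
pgka

Derivation:
Hunk 1: at line 2 remove [gxpe,fdt] add [uup,qsb,lnt] -> 14 lines: ltrc wmiqg ndh uup qsb lnt ayp che qcggh mfist jwkk ujoxl rlsyd pgka
Hunk 2: at line 8 remove [qcggh,mfist] add [oife,max] -> 14 lines: ltrc wmiqg ndh uup qsb lnt ayp che oife max jwkk ujoxl rlsyd pgka
Hunk 3: at line 2 remove [uup,qsb,lnt] add [crmee,aau] -> 13 lines: ltrc wmiqg ndh crmee aau ayp che oife max jwkk ujoxl rlsyd pgka
Hunk 4: at line 3 remove [crmee,aau,ayp] add [dlj,ccywd] -> 12 lines: ltrc wmiqg ndh dlj ccywd che oife max jwkk ujoxl rlsyd pgka
Hunk 5: at line 4 remove [ccywd] add [fuip] -> 12 lines: ltrc wmiqg ndh dlj fuip che oife max jwkk ujoxl rlsyd pgka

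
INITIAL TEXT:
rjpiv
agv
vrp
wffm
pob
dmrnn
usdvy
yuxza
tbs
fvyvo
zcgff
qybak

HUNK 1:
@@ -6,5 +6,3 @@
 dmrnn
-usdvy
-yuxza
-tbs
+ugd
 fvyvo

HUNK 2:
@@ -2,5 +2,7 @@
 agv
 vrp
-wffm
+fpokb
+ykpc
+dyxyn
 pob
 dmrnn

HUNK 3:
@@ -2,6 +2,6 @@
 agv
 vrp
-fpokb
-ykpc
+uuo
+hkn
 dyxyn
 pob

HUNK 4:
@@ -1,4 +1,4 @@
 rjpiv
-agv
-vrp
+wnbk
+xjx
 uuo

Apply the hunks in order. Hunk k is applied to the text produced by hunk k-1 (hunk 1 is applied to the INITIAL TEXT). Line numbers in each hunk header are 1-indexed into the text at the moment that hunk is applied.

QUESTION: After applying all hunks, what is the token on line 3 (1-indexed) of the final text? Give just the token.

Answer: xjx

Derivation:
Hunk 1: at line 6 remove [usdvy,yuxza,tbs] add [ugd] -> 10 lines: rjpiv agv vrp wffm pob dmrnn ugd fvyvo zcgff qybak
Hunk 2: at line 2 remove [wffm] add [fpokb,ykpc,dyxyn] -> 12 lines: rjpiv agv vrp fpokb ykpc dyxyn pob dmrnn ugd fvyvo zcgff qybak
Hunk 3: at line 2 remove [fpokb,ykpc] add [uuo,hkn] -> 12 lines: rjpiv agv vrp uuo hkn dyxyn pob dmrnn ugd fvyvo zcgff qybak
Hunk 4: at line 1 remove [agv,vrp] add [wnbk,xjx] -> 12 lines: rjpiv wnbk xjx uuo hkn dyxyn pob dmrnn ugd fvyvo zcgff qybak
Final line 3: xjx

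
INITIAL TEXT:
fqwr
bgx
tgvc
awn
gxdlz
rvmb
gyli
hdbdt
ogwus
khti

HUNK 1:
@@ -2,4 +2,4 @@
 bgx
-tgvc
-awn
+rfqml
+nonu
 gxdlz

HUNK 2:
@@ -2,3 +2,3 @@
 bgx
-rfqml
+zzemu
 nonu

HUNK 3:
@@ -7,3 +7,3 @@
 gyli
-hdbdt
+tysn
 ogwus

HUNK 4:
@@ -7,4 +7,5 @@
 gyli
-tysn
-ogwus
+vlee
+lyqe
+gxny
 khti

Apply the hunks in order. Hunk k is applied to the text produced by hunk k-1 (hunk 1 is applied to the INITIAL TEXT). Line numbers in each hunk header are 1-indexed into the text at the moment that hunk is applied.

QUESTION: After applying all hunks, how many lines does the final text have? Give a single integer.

Answer: 11

Derivation:
Hunk 1: at line 2 remove [tgvc,awn] add [rfqml,nonu] -> 10 lines: fqwr bgx rfqml nonu gxdlz rvmb gyli hdbdt ogwus khti
Hunk 2: at line 2 remove [rfqml] add [zzemu] -> 10 lines: fqwr bgx zzemu nonu gxdlz rvmb gyli hdbdt ogwus khti
Hunk 3: at line 7 remove [hdbdt] add [tysn] -> 10 lines: fqwr bgx zzemu nonu gxdlz rvmb gyli tysn ogwus khti
Hunk 4: at line 7 remove [tysn,ogwus] add [vlee,lyqe,gxny] -> 11 lines: fqwr bgx zzemu nonu gxdlz rvmb gyli vlee lyqe gxny khti
Final line count: 11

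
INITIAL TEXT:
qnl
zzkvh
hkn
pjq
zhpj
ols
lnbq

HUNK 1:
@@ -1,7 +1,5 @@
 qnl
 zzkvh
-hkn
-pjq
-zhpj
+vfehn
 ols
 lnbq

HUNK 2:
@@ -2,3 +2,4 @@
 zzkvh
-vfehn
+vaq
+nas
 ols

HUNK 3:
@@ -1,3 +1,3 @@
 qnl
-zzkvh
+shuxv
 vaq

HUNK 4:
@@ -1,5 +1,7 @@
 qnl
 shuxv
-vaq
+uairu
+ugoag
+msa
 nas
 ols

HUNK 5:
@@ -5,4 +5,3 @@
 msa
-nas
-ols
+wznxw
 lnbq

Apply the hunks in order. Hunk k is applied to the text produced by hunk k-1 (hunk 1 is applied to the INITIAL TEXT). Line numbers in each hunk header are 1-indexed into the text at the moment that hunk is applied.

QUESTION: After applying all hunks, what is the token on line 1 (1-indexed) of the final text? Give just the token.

Hunk 1: at line 1 remove [hkn,pjq,zhpj] add [vfehn] -> 5 lines: qnl zzkvh vfehn ols lnbq
Hunk 2: at line 2 remove [vfehn] add [vaq,nas] -> 6 lines: qnl zzkvh vaq nas ols lnbq
Hunk 3: at line 1 remove [zzkvh] add [shuxv] -> 6 lines: qnl shuxv vaq nas ols lnbq
Hunk 4: at line 1 remove [vaq] add [uairu,ugoag,msa] -> 8 lines: qnl shuxv uairu ugoag msa nas ols lnbq
Hunk 5: at line 5 remove [nas,ols] add [wznxw] -> 7 lines: qnl shuxv uairu ugoag msa wznxw lnbq
Final line 1: qnl

Answer: qnl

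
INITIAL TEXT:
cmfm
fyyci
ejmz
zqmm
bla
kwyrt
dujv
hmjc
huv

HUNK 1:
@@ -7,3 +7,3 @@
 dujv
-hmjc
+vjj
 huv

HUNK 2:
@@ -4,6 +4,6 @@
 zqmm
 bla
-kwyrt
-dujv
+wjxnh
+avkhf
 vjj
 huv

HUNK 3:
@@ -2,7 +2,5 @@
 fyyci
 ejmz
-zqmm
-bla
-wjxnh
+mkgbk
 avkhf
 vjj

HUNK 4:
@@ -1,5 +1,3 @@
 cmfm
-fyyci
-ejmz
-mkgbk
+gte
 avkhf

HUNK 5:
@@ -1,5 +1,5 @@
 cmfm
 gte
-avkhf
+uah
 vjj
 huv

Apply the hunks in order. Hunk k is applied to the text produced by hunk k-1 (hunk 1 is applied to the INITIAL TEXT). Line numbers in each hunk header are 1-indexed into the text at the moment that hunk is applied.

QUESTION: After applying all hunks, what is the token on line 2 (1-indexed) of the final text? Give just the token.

Answer: gte

Derivation:
Hunk 1: at line 7 remove [hmjc] add [vjj] -> 9 lines: cmfm fyyci ejmz zqmm bla kwyrt dujv vjj huv
Hunk 2: at line 4 remove [kwyrt,dujv] add [wjxnh,avkhf] -> 9 lines: cmfm fyyci ejmz zqmm bla wjxnh avkhf vjj huv
Hunk 3: at line 2 remove [zqmm,bla,wjxnh] add [mkgbk] -> 7 lines: cmfm fyyci ejmz mkgbk avkhf vjj huv
Hunk 4: at line 1 remove [fyyci,ejmz,mkgbk] add [gte] -> 5 lines: cmfm gte avkhf vjj huv
Hunk 5: at line 1 remove [avkhf] add [uah] -> 5 lines: cmfm gte uah vjj huv
Final line 2: gte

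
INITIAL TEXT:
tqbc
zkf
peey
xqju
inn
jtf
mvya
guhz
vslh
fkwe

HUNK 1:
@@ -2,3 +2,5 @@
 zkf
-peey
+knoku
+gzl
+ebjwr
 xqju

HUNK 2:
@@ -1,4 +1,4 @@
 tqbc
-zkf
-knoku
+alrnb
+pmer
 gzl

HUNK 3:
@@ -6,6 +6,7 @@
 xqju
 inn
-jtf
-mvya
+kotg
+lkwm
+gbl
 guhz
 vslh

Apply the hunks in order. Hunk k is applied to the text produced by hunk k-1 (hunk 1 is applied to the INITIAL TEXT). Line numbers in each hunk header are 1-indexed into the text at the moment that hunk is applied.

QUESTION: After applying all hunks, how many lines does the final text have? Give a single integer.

Answer: 13

Derivation:
Hunk 1: at line 2 remove [peey] add [knoku,gzl,ebjwr] -> 12 lines: tqbc zkf knoku gzl ebjwr xqju inn jtf mvya guhz vslh fkwe
Hunk 2: at line 1 remove [zkf,knoku] add [alrnb,pmer] -> 12 lines: tqbc alrnb pmer gzl ebjwr xqju inn jtf mvya guhz vslh fkwe
Hunk 3: at line 6 remove [jtf,mvya] add [kotg,lkwm,gbl] -> 13 lines: tqbc alrnb pmer gzl ebjwr xqju inn kotg lkwm gbl guhz vslh fkwe
Final line count: 13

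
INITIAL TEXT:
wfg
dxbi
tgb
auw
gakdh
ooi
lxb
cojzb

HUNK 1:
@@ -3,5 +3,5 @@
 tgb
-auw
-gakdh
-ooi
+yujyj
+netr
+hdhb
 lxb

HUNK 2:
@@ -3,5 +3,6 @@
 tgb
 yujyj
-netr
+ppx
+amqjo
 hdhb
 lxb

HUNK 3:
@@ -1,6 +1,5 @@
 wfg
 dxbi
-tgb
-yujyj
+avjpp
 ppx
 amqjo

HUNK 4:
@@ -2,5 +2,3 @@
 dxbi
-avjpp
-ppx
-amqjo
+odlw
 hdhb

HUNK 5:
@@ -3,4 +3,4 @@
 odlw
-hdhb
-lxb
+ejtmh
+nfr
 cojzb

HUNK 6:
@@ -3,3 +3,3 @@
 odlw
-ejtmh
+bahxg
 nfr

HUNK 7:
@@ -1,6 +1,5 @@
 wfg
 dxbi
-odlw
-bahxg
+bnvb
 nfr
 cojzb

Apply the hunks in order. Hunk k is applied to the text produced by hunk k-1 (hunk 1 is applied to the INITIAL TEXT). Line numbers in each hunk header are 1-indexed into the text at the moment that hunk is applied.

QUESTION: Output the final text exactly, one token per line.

Answer: wfg
dxbi
bnvb
nfr
cojzb

Derivation:
Hunk 1: at line 3 remove [auw,gakdh,ooi] add [yujyj,netr,hdhb] -> 8 lines: wfg dxbi tgb yujyj netr hdhb lxb cojzb
Hunk 2: at line 3 remove [netr] add [ppx,amqjo] -> 9 lines: wfg dxbi tgb yujyj ppx amqjo hdhb lxb cojzb
Hunk 3: at line 1 remove [tgb,yujyj] add [avjpp] -> 8 lines: wfg dxbi avjpp ppx amqjo hdhb lxb cojzb
Hunk 4: at line 2 remove [avjpp,ppx,amqjo] add [odlw] -> 6 lines: wfg dxbi odlw hdhb lxb cojzb
Hunk 5: at line 3 remove [hdhb,lxb] add [ejtmh,nfr] -> 6 lines: wfg dxbi odlw ejtmh nfr cojzb
Hunk 6: at line 3 remove [ejtmh] add [bahxg] -> 6 lines: wfg dxbi odlw bahxg nfr cojzb
Hunk 7: at line 1 remove [odlw,bahxg] add [bnvb] -> 5 lines: wfg dxbi bnvb nfr cojzb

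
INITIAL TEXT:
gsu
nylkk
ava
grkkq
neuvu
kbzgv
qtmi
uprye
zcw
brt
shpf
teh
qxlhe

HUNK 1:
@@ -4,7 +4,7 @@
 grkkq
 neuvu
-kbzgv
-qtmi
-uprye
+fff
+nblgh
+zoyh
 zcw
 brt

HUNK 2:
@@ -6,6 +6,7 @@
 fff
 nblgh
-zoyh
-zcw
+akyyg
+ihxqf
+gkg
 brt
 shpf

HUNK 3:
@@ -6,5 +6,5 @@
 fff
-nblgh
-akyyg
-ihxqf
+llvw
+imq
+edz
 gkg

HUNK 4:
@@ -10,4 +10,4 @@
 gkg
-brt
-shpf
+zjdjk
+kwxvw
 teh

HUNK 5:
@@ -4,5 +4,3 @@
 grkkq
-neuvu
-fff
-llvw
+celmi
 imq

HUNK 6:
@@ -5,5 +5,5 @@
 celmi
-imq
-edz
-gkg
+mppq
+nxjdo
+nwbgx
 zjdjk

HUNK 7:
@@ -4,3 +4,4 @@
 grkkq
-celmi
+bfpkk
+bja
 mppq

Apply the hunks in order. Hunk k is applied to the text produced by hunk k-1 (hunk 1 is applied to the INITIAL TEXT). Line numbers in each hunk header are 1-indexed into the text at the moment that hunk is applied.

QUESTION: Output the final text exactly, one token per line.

Answer: gsu
nylkk
ava
grkkq
bfpkk
bja
mppq
nxjdo
nwbgx
zjdjk
kwxvw
teh
qxlhe

Derivation:
Hunk 1: at line 4 remove [kbzgv,qtmi,uprye] add [fff,nblgh,zoyh] -> 13 lines: gsu nylkk ava grkkq neuvu fff nblgh zoyh zcw brt shpf teh qxlhe
Hunk 2: at line 6 remove [zoyh,zcw] add [akyyg,ihxqf,gkg] -> 14 lines: gsu nylkk ava grkkq neuvu fff nblgh akyyg ihxqf gkg brt shpf teh qxlhe
Hunk 3: at line 6 remove [nblgh,akyyg,ihxqf] add [llvw,imq,edz] -> 14 lines: gsu nylkk ava grkkq neuvu fff llvw imq edz gkg brt shpf teh qxlhe
Hunk 4: at line 10 remove [brt,shpf] add [zjdjk,kwxvw] -> 14 lines: gsu nylkk ava grkkq neuvu fff llvw imq edz gkg zjdjk kwxvw teh qxlhe
Hunk 5: at line 4 remove [neuvu,fff,llvw] add [celmi] -> 12 lines: gsu nylkk ava grkkq celmi imq edz gkg zjdjk kwxvw teh qxlhe
Hunk 6: at line 5 remove [imq,edz,gkg] add [mppq,nxjdo,nwbgx] -> 12 lines: gsu nylkk ava grkkq celmi mppq nxjdo nwbgx zjdjk kwxvw teh qxlhe
Hunk 7: at line 4 remove [celmi] add [bfpkk,bja] -> 13 lines: gsu nylkk ava grkkq bfpkk bja mppq nxjdo nwbgx zjdjk kwxvw teh qxlhe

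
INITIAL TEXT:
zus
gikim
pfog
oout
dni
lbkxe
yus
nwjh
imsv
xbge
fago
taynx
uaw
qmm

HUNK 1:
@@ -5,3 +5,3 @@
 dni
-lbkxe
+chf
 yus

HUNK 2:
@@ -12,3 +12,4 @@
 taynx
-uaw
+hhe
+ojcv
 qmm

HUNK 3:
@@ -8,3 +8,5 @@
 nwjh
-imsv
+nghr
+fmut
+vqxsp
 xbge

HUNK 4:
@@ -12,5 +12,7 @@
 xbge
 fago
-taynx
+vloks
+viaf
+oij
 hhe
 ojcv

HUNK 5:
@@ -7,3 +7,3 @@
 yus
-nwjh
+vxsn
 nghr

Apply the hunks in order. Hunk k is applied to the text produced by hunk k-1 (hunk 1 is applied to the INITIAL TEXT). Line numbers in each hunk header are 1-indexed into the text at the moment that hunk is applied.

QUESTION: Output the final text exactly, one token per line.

Hunk 1: at line 5 remove [lbkxe] add [chf] -> 14 lines: zus gikim pfog oout dni chf yus nwjh imsv xbge fago taynx uaw qmm
Hunk 2: at line 12 remove [uaw] add [hhe,ojcv] -> 15 lines: zus gikim pfog oout dni chf yus nwjh imsv xbge fago taynx hhe ojcv qmm
Hunk 3: at line 8 remove [imsv] add [nghr,fmut,vqxsp] -> 17 lines: zus gikim pfog oout dni chf yus nwjh nghr fmut vqxsp xbge fago taynx hhe ojcv qmm
Hunk 4: at line 12 remove [taynx] add [vloks,viaf,oij] -> 19 lines: zus gikim pfog oout dni chf yus nwjh nghr fmut vqxsp xbge fago vloks viaf oij hhe ojcv qmm
Hunk 5: at line 7 remove [nwjh] add [vxsn] -> 19 lines: zus gikim pfog oout dni chf yus vxsn nghr fmut vqxsp xbge fago vloks viaf oij hhe ojcv qmm

Answer: zus
gikim
pfog
oout
dni
chf
yus
vxsn
nghr
fmut
vqxsp
xbge
fago
vloks
viaf
oij
hhe
ojcv
qmm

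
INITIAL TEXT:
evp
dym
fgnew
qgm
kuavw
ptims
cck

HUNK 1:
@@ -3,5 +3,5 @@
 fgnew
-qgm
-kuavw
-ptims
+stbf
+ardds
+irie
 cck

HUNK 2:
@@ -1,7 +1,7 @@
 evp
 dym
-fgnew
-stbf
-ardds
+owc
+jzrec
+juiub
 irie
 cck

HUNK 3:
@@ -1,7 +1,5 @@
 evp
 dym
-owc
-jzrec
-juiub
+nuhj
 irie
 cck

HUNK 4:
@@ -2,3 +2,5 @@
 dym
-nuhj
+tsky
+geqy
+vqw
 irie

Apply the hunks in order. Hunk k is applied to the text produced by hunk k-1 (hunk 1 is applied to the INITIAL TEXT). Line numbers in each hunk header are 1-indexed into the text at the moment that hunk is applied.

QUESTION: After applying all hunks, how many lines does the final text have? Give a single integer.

Hunk 1: at line 3 remove [qgm,kuavw,ptims] add [stbf,ardds,irie] -> 7 lines: evp dym fgnew stbf ardds irie cck
Hunk 2: at line 1 remove [fgnew,stbf,ardds] add [owc,jzrec,juiub] -> 7 lines: evp dym owc jzrec juiub irie cck
Hunk 3: at line 1 remove [owc,jzrec,juiub] add [nuhj] -> 5 lines: evp dym nuhj irie cck
Hunk 4: at line 2 remove [nuhj] add [tsky,geqy,vqw] -> 7 lines: evp dym tsky geqy vqw irie cck
Final line count: 7

Answer: 7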